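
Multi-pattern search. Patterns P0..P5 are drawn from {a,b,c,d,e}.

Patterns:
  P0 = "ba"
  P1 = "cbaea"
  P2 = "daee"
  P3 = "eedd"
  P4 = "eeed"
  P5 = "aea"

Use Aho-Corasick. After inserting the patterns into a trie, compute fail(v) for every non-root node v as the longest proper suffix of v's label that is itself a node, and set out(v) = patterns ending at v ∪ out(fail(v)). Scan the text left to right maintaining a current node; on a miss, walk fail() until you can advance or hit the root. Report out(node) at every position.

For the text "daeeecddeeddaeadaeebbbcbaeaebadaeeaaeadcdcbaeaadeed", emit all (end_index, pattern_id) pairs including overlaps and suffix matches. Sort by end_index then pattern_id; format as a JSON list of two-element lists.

Build:
Trie nodes:
  0='ε' goto a→18 b→1 c→3 d→8 e→12
  1='b' goto a→2
  2='ba' goto ·  [P0 ends]
  3='c' goto b→4
  4='cb' goto a→5
  5='cba' goto e→6
  6='cbae' goto a→7
  7='cbaea' goto ·  [P1 ends]
  8='d' goto a→9
  9='da' goto e→10
  10='dae' goto e→11
  11='daee' goto ·  [P2 ends]
  12='e' goto e→13
  13='ee' goto d→14 e→16
  14='eed' goto d→15
  15='eedd' goto ·  [P3 ends]
  16='eee' goto d→17
  17='eeed' goto ·  [P4 ends]
  18='a' goto e→19
  19='ae' goto a→20
  20='aea' goto ·  [P5 ends]

BFS fail/out derivation:
  fail(1) 'b': from fail(0)=0 chase 'b': 0 ⇒ 0;  out=∅∪out(0)=∅
  fail(3) 'c': from fail(0)=0 chase 'c': 0 ⇒ 0;  out=∅∪out(0)=∅
  fail(8) 'd': from fail(0)=0 chase 'd': 0 ⇒ 0;  out=∅∪out(0)=∅
  fail(12) 'e': from fail(0)=0 chase 'e': 0 ⇒ 0;  out=∅∪out(0)=∅
  fail(18) 'a': from fail(0)=0 chase 'a': 0 ⇒ 0;  out=∅∪out(0)=∅
  fail(2) 'ba': from fail(1)=0 chase 'a': 0 ⇒ 18;  out={0}∪out(18)={0}
  fail(4) 'cb': from fail(3)=0 chase 'b': 0 ⇒ 1;  out=∅∪out(1)=∅
  fail(9) 'da': from fail(8)=0 chase 'a': 0 ⇒ 18;  out=∅∪out(18)=∅
  fail(13) 'ee': from fail(12)=0 chase 'e': 0 ⇒ 12;  out=∅∪out(12)=∅
  fail(19) 'ae': from fail(18)=0 chase 'e': 0 ⇒ 12;  out=∅∪out(12)=∅
  fail(5) 'cba': from fail(4)=1 chase 'a': 1 ⇒ 2;  out=∅∪out(2)={0}
  fail(10) 'dae': from fail(9)=18 chase 'e': 18 ⇒ 19;  out=∅∪out(19)=∅
  fail(14) 'eed': from fail(13)=12 chase 'd': 12→0 ⇒ 8;  out=∅∪out(8)=∅
  fail(16) 'eee': from fail(13)=12 chase 'e': 12 ⇒ 13;  out=∅∪out(13)=∅
  fail(20) 'aea': from fail(19)=12 chase 'a': 12→0 ⇒ 18;  out={5}∪out(18)={5}
  fail(6) 'cbae': from fail(5)=2 chase 'e': 2→18 ⇒ 19;  out=∅∪out(19)=∅
  fail(11) 'daee': from fail(10)=19 chase 'e': 19→12 ⇒ 13;  out={2}∪out(13)={2}
  fail(15) 'eedd': from fail(14)=8 chase 'd': 8→0 ⇒ 8;  out={3}∪out(8)={3}
  fail(17) 'eeed': from fail(16)=13 chase 'd': 13 ⇒ 14;  out={4}∪out(14)={4}
  fail(7) 'cbaea': from fail(6)=19 chase 'a': 19 ⇒ 20;  out={1}∪out(20)={1,5}

Scan:
i=0 'd': node 0→8
i=1 'a': node 8→9
i=2 'e': node 9→10
i=3 'e': node 10→11  ** P2@[0:3]
i=4 'e': node 11→16 ·f
i=5 'c': node 16→3 ·f
i=6 'd': node 3→8 ·f
i=7 'd': node 8→8 ·f
i=8 'e': node 8→12 ·f
i=9 'e': node 12→13
i=10 'd': node 13→14
i=11 'd': node 14→15  ** P3@[8:11]
i=12 'a': node 15→9 ·f
i=13 'e': node 9→10
i=14 'a': node 10→20 ·f  ** P5@[12:14]
i=15 'd': node 20→8 ·f
i=16 'a': node 8→9
i=17 'e': node 9→10
i=18 'e': node 10→11  ** P2@[15:18]
i=19 'b': node 11→1 ·f
i=20 'b': node 1→1 ·f
i=21 'b': node 1→1 ·f
i=22 'c': node 1→3 ·f
i=23 'b': node 3→4
i=24 'a': node 4→5  ** P0@[23:24]
i=25 'e': node 5→6
i=26 'a': node 6→7  ** P1@[22:26],P5@[24:26]
i=27 'e': node 7→19 ·f
i=28 'b': node 19→1 ·f
i=29 'a': node 1→2  ** P0@[28:29]
i=30 'd': node 2→8 ·f
i=31 'a': node 8→9
i=32 'e': node 9→10
i=33 'e': node 10→11  ** P2@[30:33]
i=34 'a': node 11→18 ·f
i=35 'a': node 18→18 ·f
i=36 'e': node 18→19
i=37 'a': node 19→20  ** P5@[35:37]
i=38 'd': node 20→8 ·f
i=39 'c': node 8→3 ·f
i=40 'd': node 3→8 ·f
i=41 'c': node 8→3 ·f
i=42 'b': node 3→4
i=43 'a': node 4→5  ** P0@[42:43]
i=44 'e': node 5→6
i=45 'a': node 6→7  ** P1@[41:45],P5@[43:45]
i=46 'a': node 7→18 ·f
i=47 'd': node 18→8 ·f
i=48 'e': node 8→12 ·f
i=49 'e': node 12→13
i=50 'd': node 13→14

Result: [[3,2],[11,3],[14,5],[18,2],[24,0],[26,1],[26,5],[29,0],[33,2],[37,5],[43,0],[45,1],[45,5]]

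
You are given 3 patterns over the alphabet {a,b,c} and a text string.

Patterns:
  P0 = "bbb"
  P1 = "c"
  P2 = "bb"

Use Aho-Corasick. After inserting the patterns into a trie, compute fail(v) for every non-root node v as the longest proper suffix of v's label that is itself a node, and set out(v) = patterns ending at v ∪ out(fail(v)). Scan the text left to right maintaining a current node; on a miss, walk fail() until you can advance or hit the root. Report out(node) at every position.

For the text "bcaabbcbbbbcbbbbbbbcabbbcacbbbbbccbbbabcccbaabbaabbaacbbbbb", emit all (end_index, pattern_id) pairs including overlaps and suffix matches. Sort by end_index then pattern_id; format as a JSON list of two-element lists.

Build:
Trie (insert patterns):
  n0 'ε': b→1 c→4
  n1 'b': b→2
  n2 'bb': b→3  ←P2
  n3 'bbb': ·  ←P0
  n4 'c': ·  ←P1

BFS fail/out derivation:
  fail(1) 'b': from fail(0)=0 chase 'b': 0 ⇒ 0;  out=∅∪out(0)=∅
  fail(4) 'c': from fail(0)=0 chase 'c': 0 ⇒ 0;  out={1}∪out(0)={1}
  fail(2) 'bb': from fail(1)=0 chase 'b': 0 ⇒ 1;  out={2}∪out(1)={2}
  fail(3) 'bbb': from fail(2)=1 chase 'b': 1 ⇒ 2;  out={0}∪out(2)={0,2}

Text stream:
pos 0 'b': at 1
pos 1 'c': at 4 (fail-walked)  emit P1@[1:1]
pos 2 'a': at 0 (fail-walked)
pos 3 'a': at 0
pos 4 'b': at 1
pos 5 'b': at 2  emit P2@[4:5]
pos 6 'c': at 4 (fail-walked)  emit P1@[6:6]
pos 7 'b': at 1 (fail-walked)
pos 8 'b': at 2  emit P2@[7:8]
pos 9 'b': at 3  emit P0@[7:9],P2@[8:9]
pos 10 'b': at 3 (fail-walked)  emit P0@[8:10],P2@[9:10]
pos 11 'c': at 4 (fail-walked)  emit P1@[11:11]
pos 12 'b': at 1 (fail-walked)
pos 13 'b': at 2  emit P2@[12:13]
pos 14 'b': at 3  emit P0@[12:14],P2@[13:14]
pos 15 'b': at 3 (fail-walked)  emit P0@[13:15],P2@[14:15]
pos 16 'b': at 3 (fail-walked)  emit P0@[14:16],P2@[15:16]
pos 17 'b': at 3 (fail-walked)  emit P0@[15:17],P2@[16:17]
pos 18 'b': at 3 (fail-walked)  emit P0@[16:18],P2@[17:18]
pos 19 'c': at 4 (fail-walked)  emit P1@[19:19]
pos 20 'a': at 0 (fail-walked)
pos 21 'b': at 1
pos 22 'b': at 2  emit P2@[21:22]
pos 23 'b': at 3  emit P0@[21:23],P2@[22:23]
pos 24 'c': at 4 (fail-walked)  emit P1@[24:24]
pos 25 'a': at 0 (fail-walked)
pos 26 'c': at 4  emit P1@[26:26]
pos 27 'b': at 1 (fail-walked)
pos 28 'b': at 2  emit P2@[27:28]
pos 29 'b': at 3  emit P0@[27:29],P2@[28:29]
pos 30 'b': at 3 (fail-walked)  emit P0@[28:30],P2@[29:30]
pos 31 'b': at 3 (fail-walked)  emit P0@[29:31],P2@[30:31]
pos 32 'c': at 4 (fail-walked)  emit P1@[32:32]
pos 33 'c': at 4 (fail-walked)  emit P1@[33:33]
pos 34 'b': at 1 (fail-walked)
pos 35 'b': at 2  emit P2@[34:35]
pos 36 'b': at 3  emit P0@[34:36],P2@[35:36]
pos 37 'a': at 0 (fail-walked)
pos 38 'b': at 1
pos 39 'c': at 4 (fail-walked)  emit P1@[39:39]
pos 40 'c': at 4 (fail-walked)  emit P1@[40:40]
pos 41 'c': at 4 (fail-walked)  emit P1@[41:41]
pos 42 'b': at 1 (fail-walked)
pos 43 'a': at 0 (fail-walked)
pos 44 'a': at 0
pos 45 'b': at 1
pos 46 'b': at 2  emit P2@[45:46]
pos 47 'a': at 0 (fail-walked)
pos 48 'a': at 0
pos 49 'b': at 1
pos 50 'b': at 2  emit P2@[49:50]
pos 51 'a': at 0 (fail-walked)
pos 52 'a': at 0
pos 53 'c': at 4  emit P1@[53:53]
pos 54 'b': at 1 (fail-walked)
pos 55 'b': at 2  emit P2@[54:55]
pos 56 'b': at 3  emit P0@[54:56],P2@[55:56]
pos 57 'b': at 3 (fail-walked)  emit P0@[55:57],P2@[56:57]
pos 58 'b': at 3 (fail-walked)  emit P0@[56:58],P2@[57:58]

All matches (sorted): [[1,1],[5,2],[6,1],[8,2],[9,0],[9,2],[10,0],[10,2],[11,1],[13,2],[14,0],[14,2],[15,0],[15,2],[16,0],[16,2],[17,0],[17,2],[18,0],[18,2],[19,1],[22,2],[23,0],[23,2],[24,1],[26,1],[28,2],[29,0],[29,2],[30,0],[30,2],[31,0],[31,2],[32,1],[33,1],[35,2],[36,0],[36,2],[39,1],[40,1],[41,1],[46,2],[50,2],[53,1],[55,2],[56,0],[56,2],[57,0],[57,2],[58,0],[58,2]]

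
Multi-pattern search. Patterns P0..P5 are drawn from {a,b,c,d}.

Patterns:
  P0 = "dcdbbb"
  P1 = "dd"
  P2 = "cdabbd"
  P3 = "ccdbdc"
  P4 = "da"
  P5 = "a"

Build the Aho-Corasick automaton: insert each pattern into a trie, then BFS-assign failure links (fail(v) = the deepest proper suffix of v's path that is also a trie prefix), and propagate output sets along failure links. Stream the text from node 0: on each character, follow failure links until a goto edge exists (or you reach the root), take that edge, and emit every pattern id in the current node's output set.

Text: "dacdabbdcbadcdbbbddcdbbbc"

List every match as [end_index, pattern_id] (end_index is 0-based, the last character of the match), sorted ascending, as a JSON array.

Build automaton:
Trie (insert patterns):
  n0 'ε': a→20 c→8 d→1
  n1 'd': a→19 c→2 d→7
  n2 'dc': d→3
  n3 'dcd': b→4
  n4 'dcdb': b→5
  n5 'dcdbb': b→6
  n6 'dcdbbb': ·  ←P0
  n7 'dd': ·  ←P1
  n8 'c': c→14 d→9
  n9 'cd': a→10
  n10 'cda': b→11
  n11 'cdab': b→12
  n12 'cdabb': d→13
  n13 'cdabbd': ·  ←P2
  n14 'cc': d→15
  n15 'ccd': b→16
  n16 'ccdb': d→17
  n17 'ccdbd': c→18
  n18 'ccdbdc': ·  ←P3
  n19 'da': ·  ←P4
  n20 'a': ·  ←P5

BFS fail/out derivation:
  n1('d'): parent n0 fail=0; on 'd' 0 → fail=0;  out ∅∪∅=∅
  n8('c'): parent n0 fail=0; on 'c' 0 → fail=0;  out ∅∪∅=∅
  n20('a'): parent n0 fail=0; on 'a' 0 → fail=0;  out {5}∪∅={5}
  n2('dc'): parent n1 fail=0; on 'c' 0 → fail=8;  out ∅∪∅=∅
  n7('dd'): parent n1 fail=0; on 'd' 0 → fail=1;  out {1}∪∅={1}
  n9('cd'): parent n8 fail=0; on 'd' 0 → fail=1;  out ∅∪∅=∅
  n14('cc'): parent n8 fail=0; on 'c' 0 → fail=8;  out ∅∪∅=∅
  n19('da'): parent n1 fail=0; on 'a' 0 → fail=20;  out {4}∪{5}={4,5}
  n3('dcd'): parent n2 fail=8; on 'd' 8 → fail=9;  out ∅∪∅=∅
  n10('cda'): parent n9 fail=1; on 'a' 1 → fail=19;  out ∅∪{4,5}={4,5}
  n15('ccd'): parent n14 fail=8; on 'd' 8 → fail=9;  out ∅∪∅=∅
  n4('dcdb'): parent n3 fail=9; on 'b' 9→1→0 → fail=0;  out ∅∪∅=∅
  n11('cdab'): parent n10 fail=19; on 'b' 19→20→0 → fail=0;  out ∅∪∅=∅
  n16('ccdb'): parent n15 fail=9; on 'b' 9→1→0 → fail=0;  out ∅∪∅=∅
  n5('dcdbb'): parent n4 fail=0; on 'b' 0 → fail=0;  out ∅∪∅=∅
  n12('cdabb'): parent n11 fail=0; on 'b' 0 → fail=0;  out ∅∪∅=∅
  n17('ccdbd'): parent n16 fail=0; on 'd' 0 → fail=1;  out ∅∪∅=∅
  n6('dcdbbb'): parent n5 fail=0; on 'b' 0 → fail=0;  out {0}∪∅={0}
  n13('cdabbd'): parent n12 fail=0; on 'd' 0 → fail=1;  out {2}∪∅={2}
  n18('ccdbdc'): parent n17 fail=1; on 'c' 1 → fail=2;  out {3}∪∅={3}

Scan:
pos 0 'd': at 1
pos 1 'a': at 19  → match P4@[0:1],P5@[1:1]
pos 2 'c': at 8 (fail-walked)
pos 3 'd': at 9
pos 4 'a': at 10  → match P4@[3:4],P5@[4:4]
pos 5 'b': at 11
pos 6 'b': at 12
pos 7 'd': at 13  → match P2@[2:7]
pos 8 'c': at 2 (fail-walked)
pos 9 'b': at 0 (fail-walked)
pos 10 'a': at 20  → match P5@[10:10]
pos 11 'd': at 1 (fail-walked)
pos 12 'c': at 2
pos 13 'd': at 3
pos 14 'b': at 4
pos 15 'b': at 5
pos 16 'b': at 6  → match P0@[11:16]
pos 17 'd': at 1 (fail-walked)
pos 18 'd': at 7  → match P1@[17:18]
pos 19 'c': at 2 (fail-walked)
pos 20 'd': at 3
pos 21 'b': at 4
pos 22 'b': at 5
pos 23 'b': at 6  → match P0@[18:23]
pos 24 'c': at 8 (fail-walked)

All matches (sorted): [[1,4],[1,5],[4,4],[4,5],[7,2],[10,5],[16,0],[18,1],[23,0]]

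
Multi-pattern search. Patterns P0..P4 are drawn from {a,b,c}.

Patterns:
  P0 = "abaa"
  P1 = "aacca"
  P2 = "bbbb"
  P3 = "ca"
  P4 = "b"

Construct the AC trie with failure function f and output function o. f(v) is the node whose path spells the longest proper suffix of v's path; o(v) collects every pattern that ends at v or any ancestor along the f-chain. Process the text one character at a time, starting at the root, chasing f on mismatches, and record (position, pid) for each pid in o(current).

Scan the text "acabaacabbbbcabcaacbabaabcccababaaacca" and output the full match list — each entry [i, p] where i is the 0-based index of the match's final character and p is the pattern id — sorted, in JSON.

Construct AC machine:
Trie (insert patterns):
  0='ε' goto a→1 b→9 c→13
  1='a' goto a→5 b→2
  2='ab' goto a→3
  3='aba' goto a→4
  4='abaa' goto ·  [P0 ends]
  5='aa' goto c→6
  6='aac' goto c→7
  7='aacc' goto a→8
  8='aacca' goto ·  [P1 ends]
  9='b' goto b→10  [P4 ends]
  10='bb' goto b→11
  11='bbb' goto b→12
  12='bbbb' goto ·  [P2 ends]
  13='c' goto a→14
  14='ca' goto ·  [P3 ends]

Failure links (BFS by depth):
  n1('a'): parent n0 fail=0; on 'a' 0 → fail=0;  out ∅∪∅=∅
  n9('b'): parent n0 fail=0; on 'b' 0 → fail=0;  out {4}∪∅={4}
  n13('c'): parent n0 fail=0; on 'c' 0 → fail=0;  out ∅∪∅=∅
  n2('ab'): parent n1 fail=0; on 'b' 0 → fail=9;  out ∅∪{4}={4}
  n5('aa'): parent n1 fail=0; on 'a' 0 → fail=1;  out ∅∪∅=∅
  n10('bb'): parent n9 fail=0; on 'b' 0 → fail=9;  out ∅∪{4}={4}
  n14('ca'): parent n13 fail=0; on 'a' 0 → fail=1;  out {3}∪∅={3}
  n3('aba'): parent n2 fail=9; on 'a' 9→0 → fail=1;  out ∅∪∅=∅
  n6('aac'): parent n5 fail=1; on 'c' 1→0 → fail=13;  out ∅∪∅=∅
  n11('bbb'): parent n10 fail=9; on 'b' 9 → fail=10;  out ∅∪{4}={4}
  n4('abaa'): parent n3 fail=1; on 'a' 1 → fail=5;  out {0}∪∅={0}
  n7('aacc'): parent n6 fail=13; on 'c' 13→0 → fail=13;  out ∅∪∅=∅
  n12('bbbb'): parent n11 fail=10; on 'b' 10 → fail=11;  out {2}∪{4}={2,4}
  n8('aacca'): parent n7 fail=13; on 'a' 13 → fail=14;  out {1}∪{3}={1,3}

Text stream:
i=0 'a': node 0→1
i=1 'c': node 1→13 ·f
i=2 'a': node 13→14  ** P3@[1:2]
i=3 'b': node 14→2 ·f  ** P4@[3:3]
i=4 'a': node 2→3
i=5 'a': node 3→4  ** P0@[2:5]
i=6 'c': node 4→6 ·f
i=7 'a': node 6→14 ·f  ** P3@[6:7]
i=8 'b': node 14→2 ·f  ** P4@[8:8]
i=9 'b': node 2→10 ·f  ** P4@[9:9]
i=10 'b': node 10→11  ** P4@[10:10]
i=11 'b': node 11→12  ** P2@[8:11],P4@[11:11]
i=12 'c': node 12→13 ·f
i=13 'a': node 13→14  ** P3@[12:13]
i=14 'b': node 14→2 ·f  ** P4@[14:14]
i=15 'c': node 2→13 ·f
i=16 'a': node 13→14  ** P3@[15:16]
i=17 'a': node 14→5 ·f
i=18 'c': node 5→6
i=19 'b': node 6→9 ·f  ** P4@[19:19]
i=20 'a': node 9→1 ·f
i=21 'b': node 1→2  ** P4@[21:21]
i=22 'a': node 2→3
i=23 'a': node 3→4  ** P0@[20:23]
i=24 'b': node 4→2 ·f  ** P4@[24:24]
i=25 'c': node 2→13 ·f
i=26 'c': node 13→13 ·f
i=27 'c': node 13→13 ·f
i=28 'a': node 13→14  ** P3@[27:28]
i=29 'b': node 14→2 ·f  ** P4@[29:29]
i=30 'a': node 2→3
i=31 'b': node 3→2 ·f  ** P4@[31:31]
i=32 'a': node 2→3
i=33 'a': node 3→4  ** P0@[30:33]
i=34 'a': node 4→5 ·f
i=35 'c': node 5→6
i=36 'c': node 6→7
i=37 'a': node 7→8  ** P1@[33:37],P3@[36:37]

Result: [[2,3],[3,4],[5,0],[7,3],[8,4],[9,4],[10,4],[11,2],[11,4],[13,3],[14,4],[16,3],[19,4],[21,4],[23,0],[24,4],[28,3],[29,4],[31,4],[33,0],[37,1],[37,3]]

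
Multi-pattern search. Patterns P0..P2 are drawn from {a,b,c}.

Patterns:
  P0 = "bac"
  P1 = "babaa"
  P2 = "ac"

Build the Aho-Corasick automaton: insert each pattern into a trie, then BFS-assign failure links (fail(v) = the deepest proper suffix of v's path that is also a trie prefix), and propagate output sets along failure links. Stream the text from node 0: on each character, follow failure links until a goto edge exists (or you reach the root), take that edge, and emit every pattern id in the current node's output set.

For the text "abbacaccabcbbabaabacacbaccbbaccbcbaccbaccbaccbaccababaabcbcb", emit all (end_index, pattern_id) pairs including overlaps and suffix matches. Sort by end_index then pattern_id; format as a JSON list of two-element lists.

Construct AC machine:
Trie nodes:
  0='ε' goto a→7 b→1
  1='b' goto a→2
  2='ba' goto b→4 c→3
  3='bac' goto ·  [P0 ends]
  4='bab' goto a→5
  5='baba' goto a→6
  6='babaa' goto ·  [P1 ends]
  7='a' goto c→8
  8='ac' goto ·  [P2 ends]

Failure links (BFS by depth):
  fail(1) 'b': from fail(0)=0 chase 'b': 0 ⇒ 0;  out=∅∪out(0)=∅
  fail(7) 'a': from fail(0)=0 chase 'a': 0 ⇒ 0;  out=∅∪out(0)=∅
  fail(2) 'ba': from fail(1)=0 chase 'a': 0 ⇒ 7;  out=∅∪out(7)=∅
  fail(8) 'ac': from fail(7)=0 chase 'c': 0 ⇒ 0;  out={2}∪out(0)={2}
  fail(3) 'bac': from fail(2)=7 chase 'c': 7 ⇒ 8;  out={0}∪out(8)={0,2}
  fail(4) 'bab': from fail(2)=7 chase 'b': 7→0 ⇒ 1;  out=∅∪out(1)=∅
  fail(5) 'baba': from fail(4)=1 chase 'a': 1 ⇒ 2;  out=∅∪out(2)=∅
  fail(6) 'babaa': from fail(5)=2 chase 'a': 2→7→0 ⇒ 7;  out={1}∪out(7)={1}

Text stream:
pos 0 'a': at 7
pos 1 'b': at 1 ·f
pos 2 'b': at 1 ·f
pos 3 'a': at 2
pos 4 'c': at 3  emit P0@[2:4],P2@[3:4]
pos 5 'a': at 7 ·f
pos 6 'c': at 8  emit P2@[5:6]
pos 7 'c': at 0 ·f
pos 8 'a': at 7
pos 9 'b': at 1 ·f
pos 10 'c': at 0 ·f
pos 11 'b': at 1
pos 12 'b': at 1 ·f
pos 13 'a': at 2
pos 14 'b': at 4
pos 15 'a': at 5
pos 16 'a': at 6  emit P1@[12:16]
pos 17 'b': at 1 ·f
pos 18 'a': at 2
pos 19 'c': at 3  emit P0@[17:19],P2@[18:19]
pos 20 'a': at 7 ·f
pos 21 'c': at 8  emit P2@[20:21]
pos 22 'b': at 1 ·f
pos 23 'a': at 2
pos 24 'c': at 3  emit P0@[22:24],P2@[23:24]
pos 25 'c': at 0 ·f
pos 26 'b': at 1
pos 27 'b': at 1 ·f
pos 28 'a': at 2
pos 29 'c': at 3  emit P0@[27:29],P2@[28:29]
pos 30 'c': at 0 ·f
pos 31 'b': at 1
pos 32 'c': at 0 ·f
pos 33 'b': at 1
pos 34 'a': at 2
pos 35 'c': at 3  emit P0@[33:35],P2@[34:35]
pos 36 'c': at 0 ·f
pos 37 'b': at 1
pos 38 'a': at 2
pos 39 'c': at 3  emit P0@[37:39],P2@[38:39]
pos 40 'c': at 0 ·f
pos 41 'b': at 1
pos 42 'a': at 2
pos 43 'c': at 3  emit P0@[41:43],P2@[42:43]
pos 44 'c': at 0 ·f
pos 45 'b': at 1
pos 46 'a': at 2
pos 47 'c': at 3  emit P0@[45:47],P2@[46:47]
pos 48 'c': at 0 ·f
pos 49 'a': at 7
pos 50 'b': at 1 ·f
pos 51 'a': at 2
pos 52 'b': at 4
pos 53 'a': at 5
pos 54 'a': at 6  emit P1@[50:54]
pos 55 'b': at 1 ·f
pos 56 'c': at 0 ·f
pos 57 'b': at 1
pos 58 'c': at 0 ·f
pos 59 'b': at 1

All matches (sorted): [[4,0],[4,2],[6,2],[16,1],[19,0],[19,2],[21,2],[24,0],[24,2],[29,0],[29,2],[35,0],[35,2],[39,0],[39,2],[43,0],[43,2],[47,0],[47,2],[54,1]]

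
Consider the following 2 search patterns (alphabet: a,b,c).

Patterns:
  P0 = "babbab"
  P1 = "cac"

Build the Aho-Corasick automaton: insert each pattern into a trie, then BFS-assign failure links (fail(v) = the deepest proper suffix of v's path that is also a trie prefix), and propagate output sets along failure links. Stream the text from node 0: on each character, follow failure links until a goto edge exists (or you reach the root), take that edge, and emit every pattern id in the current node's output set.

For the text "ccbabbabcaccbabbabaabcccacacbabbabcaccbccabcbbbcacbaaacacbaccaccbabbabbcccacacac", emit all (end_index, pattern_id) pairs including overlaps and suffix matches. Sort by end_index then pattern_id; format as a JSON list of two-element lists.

Build:
Trie (insert patterns):
  n0 'ε': b→1 c→7
  n1 'b': a→2
  n2 'ba': b→3
  n3 'bab': b→4
  n4 'babb': a→5
  n5 'babba': b→6
  n6 'babbab': ·  ←P0
  n7 'c': a→8
  n8 'ca': c→9
  n9 'cac': ·  ←P1

Failure links (BFS by depth):
  n1('b'): parent n0 fail=0; on 'b' 0 → fail=0;  out ∅∪∅=∅
  n7('c'): parent n0 fail=0; on 'c' 0 → fail=0;  out ∅∪∅=∅
  n2('ba'): parent n1 fail=0; on 'a' 0 → fail=0;  out ∅∪∅=∅
  n8('ca'): parent n7 fail=0; on 'a' 0 → fail=0;  out ∅∪∅=∅
  n3('bab'): parent n2 fail=0; on 'b' 0 → fail=1;  out ∅∪∅=∅
  n9('cac'): parent n8 fail=0; on 'c' 0 → fail=7;  out {1}∪∅={1}
  n4('babb'): parent n3 fail=1; on 'b' 1→0 → fail=1;  out ∅∪∅=∅
  n5('babba'): parent n4 fail=1; on 'a' 1 → fail=2;  out ∅∪∅=∅
  n6('babbab'): parent n5 fail=2; on 'b' 2 → fail=3;  out {0}∪∅={0}

Run:
pos 0 'c': at 7
pos 1 'c': at 7 ·f
pos 2 'b': at 1 ·f
pos 3 'a': at 2
pos 4 'b': at 3
pos 5 'b': at 4
pos 6 'a': at 5
pos 7 'b': at 6  → match P0@[2:7]
pos 8 'c': at 7 ·f
pos 9 'a': at 8
pos 10 'c': at 9  → match P1@[8:10]
pos 11 'c': at 7 ·f
pos 12 'b': at 1 ·f
pos 13 'a': at 2
pos 14 'b': at 3
pos 15 'b': at 4
pos 16 'a': at 5
pos 17 'b': at 6  → match P0@[12:17]
pos 18 'a': at 2 ·f
pos 19 'a': at 0 ·f
pos 20 'b': at 1
pos 21 'c': at 7 ·f
pos 22 'c': at 7 ·f
pos 23 'c': at 7 ·f
pos 24 'a': at 8
pos 25 'c': at 9  → match P1@[23:25]
pos 26 'a': at 8 ·f
pos 27 'c': at 9  → match P1@[25:27]
pos 28 'b': at 1 ·f
pos 29 'a': at 2
pos 30 'b': at 3
pos 31 'b': at 4
pos 32 'a': at 5
pos 33 'b': at 6  → match P0@[28:33]
pos 34 'c': at 7 ·f
pos 35 'a': at 8
pos 36 'c': at 9  → match P1@[34:36]
pos 37 'c': at 7 ·f
pos 38 'b': at 1 ·f
pos 39 'c': at 7 ·f
pos 40 'c': at 7 ·f
pos 41 'a': at 8
pos 42 'b': at 1 ·f
pos 43 'c': at 7 ·f
pos 44 'b': at 1 ·f
pos 45 'b': at 1 ·f
pos 46 'b': at 1 ·f
pos 47 'c': at 7 ·f
pos 48 'a': at 8
pos 49 'c': at 9  → match P1@[47:49]
pos 50 'b': at 1 ·f
pos 51 'a': at 2
pos 52 'a': at 0 ·f
pos 53 'a': at 0
pos 54 'c': at 7
pos 55 'a': at 8
pos 56 'c': at 9  → match P1@[54:56]
pos 57 'b': at 1 ·f
pos 58 'a': at 2
pos 59 'c': at 7 ·f
pos 60 'c': at 7 ·f
pos 61 'a': at 8
pos 62 'c': at 9  → match P1@[60:62]
pos 63 'c': at 7 ·f
pos 64 'b': at 1 ·f
pos 65 'a': at 2
pos 66 'b': at 3
pos 67 'b': at 4
pos 68 'a': at 5
pos 69 'b': at 6  → match P0@[64:69]
pos 70 'b': at 4 ·f
pos 71 'c': at 7 ·f
pos 72 'c': at 7 ·f
pos 73 'c': at 7 ·f
pos 74 'a': at 8
pos 75 'c': at 9  → match P1@[73:75]
pos 76 'a': at 8 ·f
pos 77 'c': at 9  → match P1@[75:77]
pos 78 'a': at 8 ·f
pos 79 'c': at 9  → match P1@[77:79]

Result: [[7,0],[10,1],[17,0],[25,1],[27,1],[33,0],[36,1],[49,1],[56,1],[62,1],[69,0],[75,1],[77,1],[79,1]]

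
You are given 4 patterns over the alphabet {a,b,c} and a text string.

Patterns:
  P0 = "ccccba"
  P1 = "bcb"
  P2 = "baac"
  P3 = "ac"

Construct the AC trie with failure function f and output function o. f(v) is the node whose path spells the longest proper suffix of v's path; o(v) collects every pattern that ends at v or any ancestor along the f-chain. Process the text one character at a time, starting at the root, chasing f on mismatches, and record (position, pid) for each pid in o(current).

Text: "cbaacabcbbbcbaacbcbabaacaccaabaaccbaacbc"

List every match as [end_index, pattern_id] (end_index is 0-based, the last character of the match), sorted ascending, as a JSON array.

Construct AC machine:
Trie (insert patterns):
  n0 'ε': a→13 b→7 c→1
  n1 'c': c→2
  n2 'cc': c→3
  n3 'ccc': c→4
  n4 'cccc': b→5
  n5 'ccccb': a→6
  n6 'ccccba': ·  ←P0
  n7 'b': a→10 c→8
  n8 'bc': b→9
  n9 'bcb': ·  ←P1
  n10 'ba': a→11
  n11 'baa': c→12
  n12 'baac': ·  ←P2
  n13 'a': c→14
  n14 'ac': ·  ←P3

Failure links (BFS by depth):
  n1('c'): parent n0 fail=0; on 'c' 0 → fail=0;  out ∅∪∅=∅
  n7('b'): parent n0 fail=0; on 'b' 0 → fail=0;  out ∅∪∅=∅
  n13('a'): parent n0 fail=0; on 'a' 0 → fail=0;  out ∅∪∅=∅
  n2('cc'): parent n1 fail=0; on 'c' 0 → fail=1;  out ∅∪∅=∅
  n8('bc'): parent n7 fail=0; on 'c' 0 → fail=1;  out ∅∪∅=∅
  n10('ba'): parent n7 fail=0; on 'a' 0 → fail=13;  out ∅∪∅=∅
  n14('ac'): parent n13 fail=0; on 'c' 0 → fail=1;  out {3}∪∅={3}
  n3('ccc'): parent n2 fail=1; on 'c' 1 → fail=2;  out ∅∪∅=∅
  n9('bcb'): parent n8 fail=1; on 'b' 1→0 → fail=7;  out {1}∪∅={1}
  n11('baa'): parent n10 fail=13; on 'a' 13→0 → fail=13;  out ∅∪∅=∅
  n4('cccc'): parent n3 fail=2; on 'c' 2 → fail=3;  out ∅∪∅=∅
  n12('baac'): parent n11 fail=13; on 'c' 13 → fail=14;  out {2}∪{3}={2,3}
  n5('ccccb'): parent n4 fail=3; on 'b' 3→2→1→0 → fail=7;  out ∅∪∅=∅
  n6('ccccba'): parent n5 fail=7; on 'a' 7 → fail=10;  out {0}∪∅={0}

Scan:
[0] read 'c'  n0⇒n1
[1] read 'b'  n1⇒n7 (fail-walked)
[2] read 'a'  n7⇒n10
[3] read 'a'  n10⇒n11
[4] read 'c'  n11⇒n12  emit P2@[1:4],P3@[3:4]
[5] read 'a'  n12⇒n13 (fail-walked)
[6] read 'b'  n13⇒n7 (fail-walked)
[7] read 'c'  n7⇒n8
[8] read 'b'  n8⇒n9  emit P1@[6:8]
[9] read 'b'  n9⇒n7 (fail-walked)
[10] read 'b'  n7⇒n7 (fail-walked)
[11] read 'c'  n7⇒n8
[12] read 'b'  n8⇒n9  emit P1@[10:12]
[13] read 'a'  n9⇒n10 (fail-walked)
[14] read 'a'  n10⇒n11
[15] read 'c'  n11⇒n12  emit P2@[12:15],P3@[14:15]
[16] read 'b'  n12⇒n7 (fail-walked)
[17] read 'c'  n7⇒n8
[18] read 'b'  n8⇒n9  emit P1@[16:18]
[19] read 'a'  n9⇒n10 (fail-walked)
[20] read 'b'  n10⇒n7 (fail-walked)
[21] read 'a'  n7⇒n10
[22] read 'a'  n10⇒n11
[23] read 'c'  n11⇒n12  emit P2@[20:23],P3@[22:23]
[24] read 'a'  n12⇒n13 (fail-walked)
[25] read 'c'  n13⇒n14  emit P3@[24:25]
[26] read 'c'  n14⇒n2 (fail-walked)
[27] read 'a'  n2⇒n13 (fail-walked)
[28] read 'a'  n13⇒n13 (fail-walked)
[29] read 'b'  n13⇒n7 (fail-walked)
[30] read 'a'  n7⇒n10
[31] read 'a'  n10⇒n11
[32] read 'c'  n11⇒n12  emit P2@[29:32],P3@[31:32]
[33] read 'c'  n12⇒n2 (fail-walked)
[34] read 'b'  n2⇒n7 (fail-walked)
[35] read 'a'  n7⇒n10
[36] read 'a'  n10⇒n11
[37] read 'c'  n11⇒n12  emit P2@[34:37],P3@[36:37]
[38] read 'b'  n12⇒n7 (fail-walked)
[39] read 'c'  n7⇒n8

Matches: [[4,2],[4,3],[8,1],[12,1],[15,2],[15,3],[18,1],[23,2],[23,3],[25,3],[32,2],[32,3],[37,2],[37,3]]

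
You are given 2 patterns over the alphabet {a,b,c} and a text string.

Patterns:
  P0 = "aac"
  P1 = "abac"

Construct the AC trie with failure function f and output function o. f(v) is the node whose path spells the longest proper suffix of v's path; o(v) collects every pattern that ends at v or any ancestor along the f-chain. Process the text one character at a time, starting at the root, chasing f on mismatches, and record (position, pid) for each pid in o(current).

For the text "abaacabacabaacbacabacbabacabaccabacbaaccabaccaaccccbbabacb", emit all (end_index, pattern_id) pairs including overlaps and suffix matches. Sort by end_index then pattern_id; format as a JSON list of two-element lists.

Build:
Trie nodes:
  0='ε' goto a→1
  1='a' goto a→2 b→4
  2='aa' goto c→3
  3='aac' goto ·  ←P0
  4='ab' goto a→5
  5='aba' goto c→6
  6='abac' goto ·  ←P1

Failure links (BFS by depth):
  n1('a'): parent n0 fail=0; on 'a' 0 → fail=0;  out ∅∪∅=∅
  n2('aa'): parent n1 fail=0; on 'a' 0 → fail=1;  out ∅∪∅=∅
  n4('ab'): parent n1 fail=0; on 'b' 0 → fail=0;  out ∅∪∅=∅
  n3('aac'): parent n2 fail=1; on 'c' 1→0 → fail=0;  out {0}∪∅={0}
  n5('aba'): parent n4 fail=0; on 'a' 0 → fail=1;  out ∅∪∅=∅
  n6('abac'): parent n5 fail=1; on 'c' 1→0 → fail=0;  out {1}∪∅={1}

Scan:
pos 0 'a': at 1
pos 1 'b': at 4
pos 2 'a': at 5
pos 3 'a': at 2 (fail-walked)
pos 4 'c': at 3  ** P0@[2:4]
pos 5 'a': at 1 (fail-walked)
pos 6 'b': at 4
pos 7 'a': at 5
pos 8 'c': at 6  ** P1@[5:8]
pos 9 'a': at 1 (fail-walked)
pos 10 'b': at 4
pos 11 'a': at 5
pos 12 'a': at 2 (fail-walked)
pos 13 'c': at 3  ** P0@[11:13]
pos 14 'b': at 0 (fail-walked)
pos 15 'a': at 1
pos 16 'c': at 0 (fail-walked)
pos 17 'a': at 1
pos 18 'b': at 4
pos 19 'a': at 5
pos 20 'c': at 6  ** P1@[17:20]
pos 21 'b': at 0 (fail-walked)
pos 22 'a': at 1
pos 23 'b': at 4
pos 24 'a': at 5
pos 25 'c': at 6  ** P1@[22:25]
pos 26 'a': at 1 (fail-walked)
pos 27 'b': at 4
pos 28 'a': at 5
pos 29 'c': at 6  ** P1@[26:29]
pos 30 'c': at 0 (fail-walked)
pos 31 'a': at 1
pos 32 'b': at 4
pos 33 'a': at 5
pos 34 'c': at 6  ** P1@[31:34]
pos 35 'b': at 0 (fail-walked)
pos 36 'a': at 1
pos 37 'a': at 2
pos 38 'c': at 3  ** P0@[36:38]
pos 39 'c': at 0 (fail-walked)
pos 40 'a': at 1
pos 41 'b': at 4
pos 42 'a': at 5
pos 43 'c': at 6  ** P1@[40:43]
pos 44 'c': at 0 (fail-walked)
pos 45 'a': at 1
pos 46 'a': at 2
pos 47 'c': at 3  ** P0@[45:47]
pos 48 'c': at 0 (fail-walked)
pos 49 'c': at 0
pos 50 'c': at 0
pos 51 'b': at 0
pos 52 'b': at 0
pos 53 'a': at 1
pos 54 'b': at 4
pos 55 'a': at 5
pos 56 'c': at 6  ** P1@[53:56]
pos 57 'b': at 0 (fail-walked)

Result: [[4,0],[8,1],[13,0],[20,1],[25,1],[29,1],[34,1],[38,0],[43,1],[47,0],[56,1]]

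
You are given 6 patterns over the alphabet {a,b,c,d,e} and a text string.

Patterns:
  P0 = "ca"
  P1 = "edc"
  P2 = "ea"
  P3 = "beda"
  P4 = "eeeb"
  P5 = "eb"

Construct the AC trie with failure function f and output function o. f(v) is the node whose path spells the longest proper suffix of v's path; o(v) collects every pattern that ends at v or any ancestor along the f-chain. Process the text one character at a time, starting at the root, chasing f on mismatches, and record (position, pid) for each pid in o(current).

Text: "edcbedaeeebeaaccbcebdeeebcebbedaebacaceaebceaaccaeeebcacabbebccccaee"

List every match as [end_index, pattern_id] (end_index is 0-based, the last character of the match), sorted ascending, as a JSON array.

Construct AC machine:
Trie (insert patterns):
  n0 'ε': b→7 c→1 e→3
  n1 'c': a→2
  n2 'ca': ·  ←P0
  n3 'e': a→6 b→14 d→4 e→11
  n4 'ed': c→5
  n5 'edc': ·  ←P1
  n6 'ea': ·  ←P2
  n7 'b': e→8
  n8 'be': d→9
  n9 'bed': a→10
  n10 'beda': ·  ←P3
  n11 'ee': e→12
  n12 'eee': b→13
  n13 'eeeb': ·  ←P4
  n14 'eb': ·  ←P5

Failure links (BFS by depth):
  fail(1) 'c': from fail(0)=0 chase 'c': 0 ⇒ 0;  out=∅∪out(0)=∅
  fail(3) 'e': from fail(0)=0 chase 'e': 0 ⇒ 0;  out=∅∪out(0)=∅
  fail(7) 'b': from fail(0)=0 chase 'b': 0 ⇒ 0;  out=∅∪out(0)=∅
  fail(2) 'ca': from fail(1)=0 chase 'a': 0 ⇒ 0;  out={0}∪out(0)={0}
  fail(4) 'ed': from fail(3)=0 chase 'd': 0 ⇒ 0;  out=∅∪out(0)=∅
  fail(6) 'ea': from fail(3)=0 chase 'a': 0 ⇒ 0;  out={2}∪out(0)={2}
  fail(8) 'be': from fail(7)=0 chase 'e': 0 ⇒ 3;  out=∅∪out(3)=∅
  fail(11) 'ee': from fail(3)=0 chase 'e': 0 ⇒ 3;  out=∅∪out(3)=∅
  fail(14) 'eb': from fail(3)=0 chase 'b': 0 ⇒ 7;  out={5}∪out(7)={5}
  fail(5) 'edc': from fail(4)=0 chase 'c': 0 ⇒ 1;  out={1}∪out(1)={1}
  fail(9) 'bed': from fail(8)=3 chase 'd': 3 ⇒ 4;  out=∅∪out(4)=∅
  fail(12) 'eee': from fail(11)=3 chase 'e': 3 ⇒ 11;  out=∅∪out(11)=∅
  fail(10) 'beda': from fail(9)=4 chase 'a': 4→0 ⇒ 0;  out={3}∪out(0)={3}
  fail(13) 'eeeb': from fail(12)=11 chase 'b': 11→3 ⇒ 14;  out={4}∪out(14)={4,5}

Text stream:
[0] read 'e'  n0⇒n3
[1] read 'd'  n3⇒n4
[2] read 'c'  n4⇒n5  → match P1@[0:2]
[3] read 'b'  n5⇒n7 (via fail)
[4] read 'e'  n7⇒n8
[5] read 'd'  n8⇒n9
[6] read 'a'  n9⇒n10  → match P3@[3:6]
[7] read 'e'  n10⇒n3 (via fail)
[8] read 'e'  n3⇒n11
[9] read 'e'  n11⇒n12
[10] read 'b'  n12⇒n13  → match P4@[7:10],P5@[9:10]
[11] read 'e'  n13⇒n8 (via fail)
[12] read 'a'  n8⇒n6 (via fail)  → match P2@[11:12]
[13] read 'a'  n6⇒n0 (via fail)
[14] read 'c'  n0⇒n1
[15] read 'c'  n1⇒n1 (via fail)
[16] read 'b'  n1⇒n7 (via fail)
[17] read 'c'  n7⇒n1 (via fail)
[18] read 'e'  n1⇒n3 (via fail)
[19] read 'b'  n3⇒n14  → match P5@[18:19]
[20] read 'd'  n14⇒n0 (via fail)
[21] read 'e'  n0⇒n3
[22] read 'e'  n3⇒n11
[23] read 'e'  n11⇒n12
[24] read 'b'  n12⇒n13  → match P4@[21:24],P5@[23:24]
[25] read 'c'  n13⇒n1 (via fail)
[26] read 'e'  n1⇒n3 (via fail)
[27] read 'b'  n3⇒n14  → match P5@[26:27]
[28] read 'b'  n14⇒n7 (via fail)
[29] read 'e'  n7⇒n8
[30] read 'd'  n8⇒n9
[31] read 'a'  n9⇒n10  → match P3@[28:31]
[32] read 'e'  n10⇒n3 (via fail)
[33] read 'b'  n3⇒n14  → match P5@[32:33]
[34] read 'a'  n14⇒n0 (via fail)
[35] read 'c'  n0⇒n1
[36] read 'a'  n1⇒n2  → match P0@[35:36]
[37] read 'c'  n2⇒n1 (via fail)
[38] read 'e'  n1⇒n3 (via fail)
[39] read 'a'  n3⇒n6  → match P2@[38:39]
[40] read 'e'  n6⇒n3 (via fail)
[41] read 'b'  n3⇒n14  → match P5@[40:41]
[42] read 'c'  n14⇒n1 (via fail)
[43] read 'e'  n1⇒n3 (via fail)
[44] read 'a'  n3⇒n6  → match P2@[43:44]
[45] read 'a'  n6⇒n0 (via fail)
[46] read 'c'  n0⇒n1
[47] read 'c'  n1⇒n1 (via fail)
[48] read 'a'  n1⇒n2  → match P0@[47:48]
[49] read 'e'  n2⇒n3 (via fail)
[50] read 'e'  n3⇒n11
[51] read 'e'  n11⇒n12
[52] read 'b'  n12⇒n13  → match P4@[49:52],P5@[51:52]
[53] read 'c'  n13⇒n1 (via fail)
[54] read 'a'  n1⇒n2  → match P0@[53:54]
[55] read 'c'  n2⇒n1 (via fail)
[56] read 'a'  n1⇒n2  → match P0@[55:56]
[57] read 'b'  n2⇒n7 (via fail)
[58] read 'b'  n7⇒n7 (via fail)
[59] read 'e'  n7⇒n8
[60] read 'b'  n8⇒n14 (via fail)  → match P5@[59:60]
[61] read 'c'  n14⇒n1 (via fail)
[62] read 'c'  n1⇒n1 (via fail)
[63] read 'c'  n1⇒n1 (via fail)
[64] read 'c'  n1⇒n1 (via fail)
[65] read 'a'  n1⇒n2  → match P0@[64:65]
[66] read 'e'  n2⇒n3 (via fail)
[67] read 'e'  n3⇒n11

All matches (sorted): [[2,1],[6,3],[10,4],[10,5],[12,2],[19,5],[24,4],[24,5],[27,5],[31,3],[33,5],[36,0],[39,2],[41,5],[44,2],[48,0],[52,4],[52,5],[54,0],[56,0],[60,5],[65,0]]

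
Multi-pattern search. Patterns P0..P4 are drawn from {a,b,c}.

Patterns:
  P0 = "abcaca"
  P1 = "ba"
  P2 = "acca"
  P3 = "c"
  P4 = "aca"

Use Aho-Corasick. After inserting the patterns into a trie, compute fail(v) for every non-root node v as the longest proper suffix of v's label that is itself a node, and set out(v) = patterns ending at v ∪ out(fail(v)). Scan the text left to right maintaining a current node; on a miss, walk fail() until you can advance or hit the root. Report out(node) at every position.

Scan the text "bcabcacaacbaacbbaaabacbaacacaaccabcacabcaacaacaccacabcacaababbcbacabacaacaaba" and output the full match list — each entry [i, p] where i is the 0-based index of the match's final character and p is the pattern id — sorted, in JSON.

Build:
Trie nodes:
  0='ε' goto a→1 b→7 c→12
  1='a' goto b→2 c→9
  2='ab' goto c→3
  3='abc' goto a→4
  4='abca' goto c→5
  5='abcac' goto a→6
  6='abcaca' goto ·  ←P0
  7='b' goto a→8
  8='ba' goto ·  ←P1
  9='ac' goto a→13 c→10
  10='acc' goto a→11
  11='acca' goto ·  ←P2
  12='c' goto ·  ←P3
  13='aca' goto ·  ←P4

BFS fail/out derivation:
  n1('a'): parent n0 fail=0; on 'a' 0 → fail=0;  out ∅∪∅=∅
  n7('b'): parent n0 fail=0; on 'b' 0 → fail=0;  out ∅∪∅=∅
  n12('c'): parent n0 fail=0; on 'c' 0 → fail=0;  out {3}∪∅={3}
  n2('ab'): parent n1 fail=0; on 'b' 0 → fail=7;  out ∅∪∅=∅
  n8('ba'): parent n7 fail=0; on 'a' 0 → fail=1;  out {1}∪∅={1}
  n9('ac'): parent n1 fail=0; on 'c' 0 → fail=12;  out ∅∪{3}={3}
  n3('abc'): parent n2 fail=7; on 'c' 7→0 → fail=12;  out ∅∪{3}={3}
  n10('acc'): parent n9 fail=12; on 'c' 12→0 → fail=12;  out ∅∪{3}={3}
  n13('aca'): parent n9 fail=12; on 'a' 12→0 → fail=1;  out {4}∪∅={4}
  n4('abca'): parent n3 fail=12; on 'a' 12→0 → fail=1;  out ∅∪∅=∅
  n11('acca'): parent n10 fail=12; on 'a' 12→0 → fail=1;  out {2}∪∅={2}
  n5('abcac'): parent n4 fail=1; on 'c' 1 → fail=9;  out ∅∪{3}={3}
  n6('abcaca'): parent n5 fail=9; on 'a' 9 → fail=13;  out {0}∪{4}={0,4}

Scan:
pos 0 'b': at 7
pos 1 'c': at 12 (fail-walked)  → match P3@[1:1]
pos 2 'a': at 1 (fail-walked)
pos 3 'b': at 2
pos 4 'c': at 3  → match P3@[4:4]
pos 5 'a': at 4
pos 6 'c': at 5  → match P3@[6:6]
pos 7 'a': at 6  → match P0@[2:7],P4@[5:7]
pos 8 'a': at 1 (fail-walked)
pos 9 'c': at 9  → match P3@[9:9]
pos 10 'b': at 7 (fail-walked)
pos 11 'a': at 8  → match P1@[10:11]
pos 12 'a': at 1 (fail-walked)
pos 13 'c': at 9  → match P3@[13:13]
pos 14 'b': at 7 (fail-walked)
pos 15 'b': at 7 (fail-walked)
pos 16 'a': at 8  → match P1@[15:16]
pos 17 'a': at 1 (fail-walked)
pos 18 'a': at 1 (fail-walked)
pos 19 'b': at 2
pos 20 'a': at 8 (fail-walked)  → match P1@[19:20]
pos 21 'c': at 9 (fail-walked)  → match P3@[21:21]
pos 22 'b': at 7 (fail-walked)
pos 23 'a': at 8  → match P1@[22:23]
pos 24 'a': at 1 (fail-walked)
pos 25 'c': at 9  → match P3@[25:25]
pos 26 'a': at 13  → match P4@[24:26]
pos 27 'c': at 9 (fail-walked)  → match P3@[27:27]
pos 28 'a': at 13  → match P4@[26:28]
pos 29 'a': at 1 (fail-walked)
pos 30 'c': at 9  → match P3@[30:30]
pos 31 'c': at 10  → match P3@[31:31]
pos 32 'a': at 11  → match P2@[29:32]
pos 33 'b': at 2 (fail-walked)
pos 34 'c': at 3  → match P3@[34:34]
pos 35 'a': at 4
pos 36 'c': at 5  → match P3@[36:36]
pos 37 'a': at 6  → match P0@[32:37],P4@[35:37]
pos 38 'b': at 2 (fail-walked)
pos 39 'c': at 3  → match P3@[39:39]
pos 40 'a': at 4
pos 41 'a': at 1 (fail-walked)
pos 42 'c': at 9  → match P3@[42:42]
pos 43 'a': at 13  → match P4@[41:43]
pos 44 'a': at 1 (fail-walked)
pos 45 'c': at 9  → match P3@[45:45]
pos 46 'a': at 13  → match P4@[44:46]
pos 47 'c': at 9 (fail-walked)  → match P3@[47:47]
pos 48 'c': at 10  → match P3@[48:48]
pos 49 'a': at 11  → match P2@[46:49]
pos 50 'c': at 9 (fail-walked)  → match P3@[50:50]
pos 51 'a': at 13  → match P4@[49:51]
pos 52 'b': at 2 (fail-walked)
pos 53 'c': at 3  → match P3@[53:53]
pos 54 'a': at 4
pos 55 'c': at 5  → match P3@[55:55]
pos 56 'a': at 6  → match P0@[51:56],P4@[54:56]
pos 57 'a': at 1 (fail-walked)
pos 58 'b': at 2
pos 59 'a': at 8 (fail-walked)  → match P1@[58:59]
pos 60 'b': at 2 (fail-walked)
pos 61 'b': at 7 (fail-walked)
pos 62 'c': at 12 (fail-walked)  → match P3@[62:62]
pos 63 'b': at 7 (fail-walked)
pos 64 'a': at 8  → match P1@[63:64]
pos 65 'c': at 9 (fail-walked)  → match P3@[65:65]
pos 66 'a': at 13  → match P4@[64:66]
pos 67 'b': at 2 (fail-walked)
pos 68 'a': at 8 (fail-walked)  → match P1@[67:68]
pos 69 'c': at 9 (fail-walked)  → match P3@[69:69]
pos 70 'a': at 13  → match P4@[68:70]
pos 71 'a': at 1 (fail-walked)
pos 72 'c': at 9  → match P3@[72:72]
pos 73 'a': at 13  → match P4@[71:73]
pos 74 'a': at 1 (fail-walked)
pos 75 'b': at 2
pos 76 'a': at 8 (fail-walked)  → match P1@[75:76]

Result: [[1,3],[4,3],[6,3],[7,0],[7,4],[9,3],[11,1],[13,3],[16,1],[20,1],[21,3],[23,1],[25,3],[26,4],[27,3],[28,4],[30,3],[31,3],[32,2],[34,3],[36,3],[37,0],[37,4],[39,3],[42,3],[43,4],[45,3],[46,4],[47,3],[48,3],[49,2],[50,3],[51,4],[53,3],[55,3],[56,0],[56,4],[59,1],[62,3],[64,1],[65,3],[66,4],[68,1],[69,3],[70,4],[72,3],[73,4],[76,1]]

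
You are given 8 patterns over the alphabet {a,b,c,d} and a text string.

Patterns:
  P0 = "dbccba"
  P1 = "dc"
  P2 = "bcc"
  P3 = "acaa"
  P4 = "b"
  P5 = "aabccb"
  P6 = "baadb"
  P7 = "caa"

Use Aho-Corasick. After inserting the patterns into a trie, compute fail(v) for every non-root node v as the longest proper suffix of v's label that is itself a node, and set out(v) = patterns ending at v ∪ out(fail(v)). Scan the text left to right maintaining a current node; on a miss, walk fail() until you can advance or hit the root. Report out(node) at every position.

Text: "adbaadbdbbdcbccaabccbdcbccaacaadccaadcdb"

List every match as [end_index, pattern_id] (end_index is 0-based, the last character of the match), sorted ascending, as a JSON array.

Build:
Trie nodes:
  0='ε' goto a→11 b→8 c→24 d→1
  1='d' goto b→2 c→7
  2='db' goto c→3
  3='dbc' goto c→4
  4='dbcc' goto b→5
  5='dbccb' goto a→6
  6='dbccba' goto ·  ←P0
  7='dc' goto ·  ←P1
  8='b' goto a→20 c→9  ←P4
  9='bc' goto c→10
  10='bcc' goto ·  ←P2
  11='a' goto a→15 c→12
  12='ac' goto a→13
  13='aca' goto a→14
  14='acaa' goto ·  ←P3
  15='aa' goto b→16
  16='aab' goto c→17
  17='aabc' goto c→18
  18='aabcc' goto b→19
  19='aabccb' goto ·  ←P5
  20='ba' goto a→21
  21='baa' goto d→22
  22='baad' goto b→23
  23='baadb' goto ·  ←P6
  24='c' goto a→25
  25='ca' goto a→26
  26='caa' goto ·  ←P7

BFS fail/out derivation:
  n1('d'): parent n0 fail=0; on 'd' 0 → fail=0;  out ∅∪∅=∅
  n8('b'): parent n0 fail=0; on 'b' 0 → fail=0;  out {4}∪∅={4}
  n11('a'): parent n0 fail=0; on 'a' 0 → fail=0;  out ∅∪∅=∅
  n24('c'): parent n0 fail=0; on 'c' 0 → fail=0;  out ∅∪∅=∅
  n2('db'): parent n1 fail=0; on 'b' 0 → fail=8;  out ∅∪{4}={4}
  n7('dc'): parent n1 fail=0; on 'c' 0 → fail=24;  out {1}∪∅={1}
  n9('bc'): parent n8 fail=0; on 'c' 0 → fail=24;  out ∅∪∅=∅
  n12('ac'): parent n11 fail=0; on 'c' 0 → fail=24;  out ∅∪∅=∅
  n15('aa'): parent n11 fail=0; on 'a' 0 → fail=11;  out ∅∪∅=∅
  n20('ba'): parent n8 fail=0; on 'a' 0 → fail=11;  out ∅∪∅=∅
  n25('ca'): parent n24 fail=0; on 'a' 0 → fail=11;  out ∅∪∅=∅
  n3('dbc'): parent n2 fail=8; on 'c' 8 → fail=9;  out ∅∪∅=∅
  n10('bcc'): parent n9 fail=24; on 'c' 24→0 → fail=24;  out {2}∪∅={2}
  n13('aca'): parent n12 fail=24; on 'a' 24 → fail=25;  out ∅∪∅=∅
  n16('aab'): parent n15 fail=11; on 'b' 11→0 → fail=8;  out ∅∪{4}={4}
  n21('baa'): parent n20 fail=11; on 'a' 11 → fail=15;  out ∅∪∅=∅
  n26('caa'): parent n25 fail=11; on 'a' 11 → fail=15;  out {7}∪∅={7}
  n4('dbcc'): parent n3 fail=9; on 'c' 9 → fail=10;  out ∅∪{2}={2}
  n14('acaa'): parent n13 fail=25; on 'a' 25 → fail=26;  out {3}∪{7}={3,7}
  n17('aabc'): parent n16 fail=8; on 'c' 8 → fail=9;  out ∅∪∅=∅
  n22('baad'): parent n21 fail=15; on 'd' 15→11→0 → fail=1;  out ∅∪∅=∅
  n5('dbccb'): parent n4 fail=10; on 'b' 10→24→0 → fail=8;  out ∅∪{4}={4}
  n18('aabcc'): parent n17 fail=9; on 'c' 9 → fail=10;  out ∅∪{2}={2}
  n23('baadb'): parent n22 fail=1; on 'b' 1 → fail=2;  out {6}∪{4}={4,6}
  n6('dbccba'): parent n5 fail=8; on 'a' 8 → fail=20;  out {0}∪∅={0}
  n19('aabccb'): parent n18 fail=10; on 'b' 10→24→0 → fail=8;  out {5}∪{4}={4,5}

Scan:
i=0 'a': node 0→11
i=1 'd': node 11→1 ·f
i=2 'b': node 1→2  emit P4@[2:2]
i=3 'a': node 2→20 ·f
i=4 'a': node 20→21
i=5 'd': node 21→22
i=6 'b': node 22→23  emit P4@[6:6],P6@[2:6]
i=7 'd': node 23→1 ·f
i=8 'b': node 1→2  emit P4@[8:8]
i=9 'b': node 2→8 ·f  emit P4@[9:9]
i=10 'd': node 8→1 ·f
i=11 'c': node 1→7  emit P1@[10:11]
i=12 'b': node 7→8 ·f  emit P4@[12:12]
i=13 'c': node 8→9
i=14 'c': node 9→10  emit P2@[12:14]
i=15 'a': node 10→25 ·f
i=16 'a': node 25→26  emit P7@[14:16]
i=17 'b': node 26→16 ·f  emit P4@[17:17]
i=18 'c': node 16→17
i=19 'c': node 17→18  emit P2@[17:19]
i=20 'b': node 18→19  emit P4@[20:20],P5@[15:20]
i=21 'd': node 19→1 ·f
i=22 'c': node 1→7  emit P1@[21:22]
i=23 'b': node 7→8 ·f  emit P4@[23:23]
i=24 'c': node 8→9
i=25 'c': node 9→10  emit P2@[23:25]
i=26 'a': node 10→25 ·f
i=27 'a': node 25→26  emit P7@[25:27]
i=28 'c': node 26→12 ·f
i=29 'a': node 12→13
i=30 'a': node 13→14  emit P3@[27:30],P7@[28:30]
i=31 'd': node 14→1 ·f
i=32 'c': node 1→7  emit P1@[31:32]
i=33 'c': node 7→24 ·f
i=34 'a': node 24→25
i=35 'a': node 25→26  emit P7@[33:35]
i=36 'd': node 26→1 ·f
i=37 'c': node 1→7  emit P1@[36:37]
i=38 'd': node 7→1 ·f
i=39 'b': node 1→2  emit P4@[39:39]

All matches (sorted): [[2,4],[6,4],[6,6],[8,4],[9,4],[11,1],[12,4],[14,2],[16,7],[17,4],[19,2],[20,4],[20,5],[22,1],[23,4],[25,2],[27,7],[30,3],[30,7],[32,1],[35,7],[37,1],[39,4]]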